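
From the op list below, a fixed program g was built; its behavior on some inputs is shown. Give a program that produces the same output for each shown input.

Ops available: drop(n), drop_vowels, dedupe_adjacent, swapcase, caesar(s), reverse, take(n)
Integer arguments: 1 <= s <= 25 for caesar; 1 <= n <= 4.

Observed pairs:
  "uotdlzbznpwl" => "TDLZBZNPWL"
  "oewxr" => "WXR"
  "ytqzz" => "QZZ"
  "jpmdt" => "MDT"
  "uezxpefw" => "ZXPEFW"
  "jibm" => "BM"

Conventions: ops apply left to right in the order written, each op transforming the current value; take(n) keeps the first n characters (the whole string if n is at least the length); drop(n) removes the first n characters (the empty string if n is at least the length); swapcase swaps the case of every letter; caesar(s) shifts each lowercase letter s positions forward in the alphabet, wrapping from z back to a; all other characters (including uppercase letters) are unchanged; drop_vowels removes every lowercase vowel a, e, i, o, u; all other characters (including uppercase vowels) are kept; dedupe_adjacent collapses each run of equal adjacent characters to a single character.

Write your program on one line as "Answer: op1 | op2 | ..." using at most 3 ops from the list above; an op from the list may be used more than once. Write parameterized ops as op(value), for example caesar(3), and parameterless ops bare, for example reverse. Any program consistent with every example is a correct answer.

swapcase | drop(2)

Check, running the answer program on each example:
  "uotdlzbznpwl" -> "UOTDLZBZNPWL" -> "TDLZBZNPWL"
  "oewxr" -> "OEWXR" -> "WXR"
  "ytqzz" -> "YTQZZ" -> "QZZ"
  "jpmdt" -> "JPMDT" -> "MDT"
  "uezxpefw" -> "UEZXPEFW" -> "ZXPEFW"
  "jibm" -> "JIBM" -> "BM"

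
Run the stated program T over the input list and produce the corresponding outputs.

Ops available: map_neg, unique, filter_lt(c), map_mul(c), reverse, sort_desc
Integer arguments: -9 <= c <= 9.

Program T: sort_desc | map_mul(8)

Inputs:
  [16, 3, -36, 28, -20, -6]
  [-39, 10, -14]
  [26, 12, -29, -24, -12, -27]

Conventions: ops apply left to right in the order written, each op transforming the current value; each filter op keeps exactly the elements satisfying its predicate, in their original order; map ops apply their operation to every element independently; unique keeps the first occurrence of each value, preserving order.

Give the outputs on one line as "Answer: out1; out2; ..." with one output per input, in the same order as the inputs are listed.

Execution, op by op:
  [16, 3, -36, 28, -20, -6] -> [28, 16, 3, -6, -20, -36] -> [224, 128, 24, -48, -160, -288]
  [-39, 10, -14] -> [10, -14, -39] -> [80, -112, -312]
  [26, 12, -29, -24, -12, -27] -> [26, 12, -12, -24, -27, -29] -> [208, 96, -96, -192, -216, -232]

[224, 128, 24, -48, -160, -288]; [80, -112, -312]; [208, 96, -96, -192, -216, -232]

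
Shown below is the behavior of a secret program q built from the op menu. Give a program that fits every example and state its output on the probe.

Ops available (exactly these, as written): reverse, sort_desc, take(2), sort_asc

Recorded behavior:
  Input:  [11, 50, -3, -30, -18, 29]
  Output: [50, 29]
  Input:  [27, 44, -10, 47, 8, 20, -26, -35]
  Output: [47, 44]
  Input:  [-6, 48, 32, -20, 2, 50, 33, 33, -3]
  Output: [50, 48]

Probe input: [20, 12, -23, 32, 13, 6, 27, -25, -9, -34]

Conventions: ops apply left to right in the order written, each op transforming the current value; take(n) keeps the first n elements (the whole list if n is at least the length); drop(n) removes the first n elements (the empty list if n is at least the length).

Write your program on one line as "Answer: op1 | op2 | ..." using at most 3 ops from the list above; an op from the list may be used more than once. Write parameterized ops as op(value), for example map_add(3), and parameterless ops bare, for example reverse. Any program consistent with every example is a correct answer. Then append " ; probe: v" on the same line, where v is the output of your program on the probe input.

sort_desc | take(2) ; probe: [32, 27]

Check, running the answer program on each example:
  [11, 50, -3, -30, -18, 29] -> [50, 29, 11, -3, -18, -30] -> [50, 29]
  [27, 44, -10, 47, 8, 20, -26, -35] -> [47, 44, 27, 20, 8, -10, -26, -35] -> [47, 44]
  [-6, 48, 32, -20, 2, 50, 33, 33, -3] -> [50, 48, 33, 33, 32, 2, -3, -6, -20] -> [50, 48]
  probe: [20, 12, -23, 32, 13, 6, 27, -25, -9, -34] -> [32, 27, 20, 13, 12, 6, -9, -23, -25, -34] -> [32, 27]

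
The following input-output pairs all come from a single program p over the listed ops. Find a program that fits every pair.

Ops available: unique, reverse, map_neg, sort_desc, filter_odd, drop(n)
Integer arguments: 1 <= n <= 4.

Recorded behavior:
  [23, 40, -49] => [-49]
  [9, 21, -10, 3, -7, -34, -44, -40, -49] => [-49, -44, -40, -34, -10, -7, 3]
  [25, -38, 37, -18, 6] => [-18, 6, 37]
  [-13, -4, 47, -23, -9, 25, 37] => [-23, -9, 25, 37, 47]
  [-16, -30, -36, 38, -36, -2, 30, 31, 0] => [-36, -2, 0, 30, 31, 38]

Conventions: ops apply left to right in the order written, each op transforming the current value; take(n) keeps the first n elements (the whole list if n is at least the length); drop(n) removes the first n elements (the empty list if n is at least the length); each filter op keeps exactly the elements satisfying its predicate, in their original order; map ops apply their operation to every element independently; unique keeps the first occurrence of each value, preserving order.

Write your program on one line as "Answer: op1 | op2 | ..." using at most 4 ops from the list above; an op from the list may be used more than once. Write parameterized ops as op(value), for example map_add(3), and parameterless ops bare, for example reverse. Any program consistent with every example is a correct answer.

drop(2) | sort_desc | unique | reverse

Check, running the answer program on each example:
  [23, 40, -49] -> [-49] -> [-49] -> [-49] -> [-49]
  [9, 21, -10, 3, -7, -34, -44, -40, -49] -> [-10, 3, -7, -34, -44, -40, -49] -> [3, -7, -10, -34, -40, -44, -49] -> [3, -7, -10, -34, -40, -44, -49] -> [-49, -44, -40, -34, -10, -7, 3]
  [25, -38, 37, -18, 6] -> [37, -18, 6] -> [37, 6, -18] -> [37, 6, -18] -> [-18, 6, 37]
  [-13, -4, 47, -23, -9, 25, 37] -> [47, -23, -9, 25, 37] -> [47, 37, 25, -9, -23] -> [47, 37, 25, -9, -23] -> [-23, -9, 25, 37, 47]
  [-16, -30, -36, 38, -36, -2, 30, 31, 0] -> [-36, 38, -36, -2, 30, 31, 0] -> [38, 31, 30, 0, -2, -36, -36] -> [38, 31, 30, 0, -2, -36] -> [-36, -2, 0, 30, 31, 38]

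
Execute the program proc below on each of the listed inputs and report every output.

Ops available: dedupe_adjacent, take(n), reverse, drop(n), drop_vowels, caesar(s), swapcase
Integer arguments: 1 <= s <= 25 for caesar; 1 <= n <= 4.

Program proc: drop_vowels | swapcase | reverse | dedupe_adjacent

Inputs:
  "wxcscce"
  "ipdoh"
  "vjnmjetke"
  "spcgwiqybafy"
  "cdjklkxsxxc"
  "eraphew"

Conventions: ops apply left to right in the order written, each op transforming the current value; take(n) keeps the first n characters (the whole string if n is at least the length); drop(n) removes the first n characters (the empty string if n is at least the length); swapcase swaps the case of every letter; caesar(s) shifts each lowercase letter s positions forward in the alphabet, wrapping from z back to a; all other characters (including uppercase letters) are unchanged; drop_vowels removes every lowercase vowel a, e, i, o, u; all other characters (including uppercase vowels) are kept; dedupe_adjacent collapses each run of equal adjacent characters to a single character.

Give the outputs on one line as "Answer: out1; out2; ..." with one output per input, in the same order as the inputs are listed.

"CSCXW"; "HDP"; "KTJMNJV"; "YFBYQWGCPS"; "CXSXKLKJDC"; "WHPR"

Execution, op by op:
  "wxcscce" -> "wxcscc" -> "WXCSCC" -> "CCSCXW" -> "CSCXW"
  "ipdoh" -> "pdh" -> "PDH" -> "HDP" -> "HDP"
  "vjnmjetke" -> "vjnmjtk" -> "VJNMJTK" -> "KTJMNJV" -> "KTJMNJV"
  "spcgwiqybafy" -> "spcgwqybfy" -> "SPCGWQYBFY" -> "YFBYQWGCPS" -> "YFBYQWGCPS"
  "cdjklkxsxxc" -> "cdjklkxsxxc" -> "CDJKLKXSXXC" -> "CXXSXKLKJDC" -> "CXSXKLKJDC"
  "eraphew" -> "rphw" -> "RPHW" -> "WHPR" -> "WHPR"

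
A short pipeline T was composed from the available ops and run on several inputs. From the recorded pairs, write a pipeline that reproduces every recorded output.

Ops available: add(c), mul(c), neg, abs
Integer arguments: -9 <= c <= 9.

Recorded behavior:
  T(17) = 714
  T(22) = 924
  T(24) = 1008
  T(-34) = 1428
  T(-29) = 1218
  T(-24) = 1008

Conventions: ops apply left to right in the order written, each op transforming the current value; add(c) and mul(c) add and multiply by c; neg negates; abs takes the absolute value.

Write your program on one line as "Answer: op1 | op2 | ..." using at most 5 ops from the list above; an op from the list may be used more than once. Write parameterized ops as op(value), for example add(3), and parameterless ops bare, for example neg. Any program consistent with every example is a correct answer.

mul(6) | mul(-7) | neg | abs

Check, running the answer program on each example:
  17 -> 102 -> -714 -> 714 -> 714
  22 -> 132 -> -924 -> 924 -> 924
  24 -> 144 -> -1008 -> 1008 -> 1008
  -34 -> -204 -> 1428 -> -1428 -> 1428
  -29 -> -174 -> 1218 -> -1218 -> 1218
  -24 -> -144 -> 1008 -> -1008 -> 1008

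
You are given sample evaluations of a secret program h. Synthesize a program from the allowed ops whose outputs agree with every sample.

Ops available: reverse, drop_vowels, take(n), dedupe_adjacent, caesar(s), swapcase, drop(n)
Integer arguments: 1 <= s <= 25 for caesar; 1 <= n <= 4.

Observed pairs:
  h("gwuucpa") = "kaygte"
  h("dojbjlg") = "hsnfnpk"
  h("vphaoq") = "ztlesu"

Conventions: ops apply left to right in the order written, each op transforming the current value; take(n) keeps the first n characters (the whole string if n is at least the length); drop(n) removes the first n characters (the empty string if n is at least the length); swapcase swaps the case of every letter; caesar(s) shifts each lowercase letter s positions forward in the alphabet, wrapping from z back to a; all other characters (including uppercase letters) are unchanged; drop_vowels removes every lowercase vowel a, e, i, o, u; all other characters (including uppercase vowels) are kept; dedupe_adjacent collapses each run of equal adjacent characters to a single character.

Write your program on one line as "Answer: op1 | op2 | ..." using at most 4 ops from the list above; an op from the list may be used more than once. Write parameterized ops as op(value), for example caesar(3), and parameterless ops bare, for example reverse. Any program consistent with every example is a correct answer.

reverse | caesar(4) | dedupe_adjacent | reverse

Check, running the answer program on each example:
  "gwuucpa" -> "apcuuwg" -> "etgyyak" -> "etgyak" -> "kaygte"
  "dojbjlg" -> "gljbjod" -> "kpnfnsh" -> "kpnfnsh" -> "hsnfnpk"
  "vphaoq" -> "qoahpv" -> "useltz" -> "useltz" -> "ztlesu"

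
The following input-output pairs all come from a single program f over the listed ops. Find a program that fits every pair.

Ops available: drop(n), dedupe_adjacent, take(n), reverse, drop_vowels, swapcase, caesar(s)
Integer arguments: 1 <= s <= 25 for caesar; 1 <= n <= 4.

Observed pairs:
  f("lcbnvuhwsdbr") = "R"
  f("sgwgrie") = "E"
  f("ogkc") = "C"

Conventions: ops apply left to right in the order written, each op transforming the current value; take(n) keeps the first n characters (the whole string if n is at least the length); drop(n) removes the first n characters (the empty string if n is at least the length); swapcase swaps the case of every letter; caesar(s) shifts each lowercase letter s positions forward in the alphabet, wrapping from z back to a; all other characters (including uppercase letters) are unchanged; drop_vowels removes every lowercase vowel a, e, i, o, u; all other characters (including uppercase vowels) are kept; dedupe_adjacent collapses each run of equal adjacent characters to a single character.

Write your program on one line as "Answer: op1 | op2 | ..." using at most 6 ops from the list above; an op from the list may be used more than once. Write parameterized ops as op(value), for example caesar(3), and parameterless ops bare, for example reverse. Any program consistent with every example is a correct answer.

reverse | take(3) | reverse | drop(2) | swapcase

Check, running the answer program on each example:
  "lcbnvuhwsdbr" -> "rbdswhuvnbcl" -> "rbd" -> "dbr" -> "r" -> "R"
  "sgwgrie" -> "eirgwgs" -> "eir" -> "rie" -> "e" -> "E"
  "ogkc" -> "ckgo" -> "ckg" -> "gkc" -> "c" -> "C"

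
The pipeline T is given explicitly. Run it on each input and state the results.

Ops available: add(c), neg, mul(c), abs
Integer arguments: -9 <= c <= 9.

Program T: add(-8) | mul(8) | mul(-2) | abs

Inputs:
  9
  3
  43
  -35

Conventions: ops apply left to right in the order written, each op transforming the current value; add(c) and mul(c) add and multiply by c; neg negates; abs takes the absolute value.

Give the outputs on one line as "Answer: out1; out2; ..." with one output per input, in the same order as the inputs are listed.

Execution, op by op:
  9 -> 1 -> 8 -> -16 -> 16
  3 -> -5 -> -40 -> 80 -> 80
  43 -> 35 -> 280 -> -560 -> 560
  -35 -> -43 -> -344 -> 688 -> 688

16; 80; 560; 688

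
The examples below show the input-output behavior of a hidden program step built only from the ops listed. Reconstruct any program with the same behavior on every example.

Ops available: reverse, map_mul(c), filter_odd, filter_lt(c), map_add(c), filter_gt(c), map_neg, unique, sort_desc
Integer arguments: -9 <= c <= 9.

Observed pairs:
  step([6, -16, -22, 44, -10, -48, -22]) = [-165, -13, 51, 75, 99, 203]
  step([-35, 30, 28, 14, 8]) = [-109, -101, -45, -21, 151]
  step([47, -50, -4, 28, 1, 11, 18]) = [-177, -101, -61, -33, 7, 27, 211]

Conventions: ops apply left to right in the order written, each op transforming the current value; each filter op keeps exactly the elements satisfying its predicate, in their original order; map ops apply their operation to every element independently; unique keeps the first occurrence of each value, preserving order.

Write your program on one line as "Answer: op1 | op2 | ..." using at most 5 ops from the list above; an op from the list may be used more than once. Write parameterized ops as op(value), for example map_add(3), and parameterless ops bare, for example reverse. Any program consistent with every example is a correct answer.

map_add(-2) | unique | sort_desc | map_mul(-4) | map_add(3)

Check, running the answer program on each example:
  [6, -16, -22, 44, -10, -48, -22] -> [4, -18, -24, 42, -12, -50, -24] -> [4, -18, -24, 42, -12, -50] -> [42, 4, -12, -18, -24, -50] -> [-168, -16, 48, 72, 96, 200] -> [-165, -13, 51, 75, 99, 203]
  [-35, 30, 28, 14, 8] -> [-37, 28, 26, 12, 6] -> [-37, 28, 26, 12, 6] -> [28, 26, 12, 6, -37] -> [-112, -104, -48, -24, 148] -> [-109, -101, -45, -21, 151]
  [47, -50, -4, 28, 1, 11, 18] -> [45, -52, -6, 26, -1, 9, 16] -> [45, -52, -6, 26, -1, 9, 16] -> [45, 26, 16, 9, -1, -6, -52] -> [-180, -104, -64, -36, 4, 24, 208] -> [-177, -101, -61, -33, 7, 27, 211]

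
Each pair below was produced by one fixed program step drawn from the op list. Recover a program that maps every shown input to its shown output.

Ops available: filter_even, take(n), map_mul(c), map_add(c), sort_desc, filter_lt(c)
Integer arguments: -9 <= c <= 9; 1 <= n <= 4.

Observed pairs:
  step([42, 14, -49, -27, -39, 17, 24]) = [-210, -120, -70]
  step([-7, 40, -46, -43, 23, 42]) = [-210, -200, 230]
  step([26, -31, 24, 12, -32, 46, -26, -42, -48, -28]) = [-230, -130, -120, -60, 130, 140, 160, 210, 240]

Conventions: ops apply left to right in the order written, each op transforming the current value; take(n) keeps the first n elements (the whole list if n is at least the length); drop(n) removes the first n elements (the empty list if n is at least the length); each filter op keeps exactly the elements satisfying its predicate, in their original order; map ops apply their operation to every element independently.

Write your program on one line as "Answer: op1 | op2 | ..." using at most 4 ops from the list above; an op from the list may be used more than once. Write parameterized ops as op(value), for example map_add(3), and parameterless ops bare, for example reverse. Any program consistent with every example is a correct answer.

filter_even | sort_desc | map_mul(-5)

Check, running the answer program on each example:
  [42, 14, -49, -27, -39, 17, 24] -> [42, 14, 24] -> [42, 24, 14] -> [-210, -120, -70]
  [-7, 40, -46, -43, 23, 42] -> [40, -46, 42] -> [42, 40, -46] -> [-210, -200, 230]
  [26, -31, 24, 12, -32, 46, -26, -42, -48, -28] -> [26, 24, 12, -32, 46, -26, -42, -48, -28] -> [46, 26, 24, 12, -26, -28, -32, -42, -48] -> [-230, -130, -120, -60, 130, 140, 160, 210, 240]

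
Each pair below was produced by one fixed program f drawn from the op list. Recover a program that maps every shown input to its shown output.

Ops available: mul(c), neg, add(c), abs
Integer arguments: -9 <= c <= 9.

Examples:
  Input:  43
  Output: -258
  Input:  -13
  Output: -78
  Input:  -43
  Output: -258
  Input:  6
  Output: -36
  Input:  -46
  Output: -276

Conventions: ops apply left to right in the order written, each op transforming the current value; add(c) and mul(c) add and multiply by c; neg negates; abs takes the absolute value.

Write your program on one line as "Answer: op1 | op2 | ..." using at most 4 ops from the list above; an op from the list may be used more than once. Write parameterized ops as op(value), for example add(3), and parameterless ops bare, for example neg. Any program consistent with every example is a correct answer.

abs | neg | mul(-6) | neg

Check, running the answer program on each example:
  43 -> 43 -> -43 -> 258 -> -258
  -13 -> 13 -> -13 -> 78 -> -78
  -43 -> 43 -> -43 -> 258 -> -258
  6 -> 6 -> -6 -> 36 -> -36
  -46 -> 46 -> -46 -> 276 -> -276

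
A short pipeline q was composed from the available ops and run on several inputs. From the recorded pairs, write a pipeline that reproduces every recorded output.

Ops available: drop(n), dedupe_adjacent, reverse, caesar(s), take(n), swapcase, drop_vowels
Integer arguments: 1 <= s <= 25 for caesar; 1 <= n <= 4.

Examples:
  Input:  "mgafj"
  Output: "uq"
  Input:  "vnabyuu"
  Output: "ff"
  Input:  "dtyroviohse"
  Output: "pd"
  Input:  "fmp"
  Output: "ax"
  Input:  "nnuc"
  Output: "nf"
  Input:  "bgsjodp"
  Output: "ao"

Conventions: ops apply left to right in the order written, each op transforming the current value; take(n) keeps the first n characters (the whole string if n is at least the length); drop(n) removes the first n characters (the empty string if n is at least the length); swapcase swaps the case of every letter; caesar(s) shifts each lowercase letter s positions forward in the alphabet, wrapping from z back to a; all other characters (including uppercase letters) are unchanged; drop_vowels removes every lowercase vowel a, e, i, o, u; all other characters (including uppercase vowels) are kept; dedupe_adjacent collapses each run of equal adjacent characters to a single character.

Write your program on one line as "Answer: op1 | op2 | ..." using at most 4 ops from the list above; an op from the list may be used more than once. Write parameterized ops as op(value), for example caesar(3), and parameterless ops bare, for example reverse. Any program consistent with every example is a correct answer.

reverse | take(3) | caesar(11) | take(2)

Check, running the answer program on each example:
  "mgafj" -> "jfagm" -> "jfa" -> "uql" -> "uq"
  "vnabyuu" -> "uuybanv" -> "uuy" -> "ffj" -> "ff"
  "dtyroviohse" -> "eshoivorytd" -> "esh" -> "pds" -> "pd"
  "fmp" -> "pmf" -> "pmf" -> "axq" -> "ax"
  "nnuc" -> "cunn" -> "cun" -> "nfy" -> "nf"
  "bgsjodp" -> "pdojsgb" -> "pdo" -> "aoz" -> "ao"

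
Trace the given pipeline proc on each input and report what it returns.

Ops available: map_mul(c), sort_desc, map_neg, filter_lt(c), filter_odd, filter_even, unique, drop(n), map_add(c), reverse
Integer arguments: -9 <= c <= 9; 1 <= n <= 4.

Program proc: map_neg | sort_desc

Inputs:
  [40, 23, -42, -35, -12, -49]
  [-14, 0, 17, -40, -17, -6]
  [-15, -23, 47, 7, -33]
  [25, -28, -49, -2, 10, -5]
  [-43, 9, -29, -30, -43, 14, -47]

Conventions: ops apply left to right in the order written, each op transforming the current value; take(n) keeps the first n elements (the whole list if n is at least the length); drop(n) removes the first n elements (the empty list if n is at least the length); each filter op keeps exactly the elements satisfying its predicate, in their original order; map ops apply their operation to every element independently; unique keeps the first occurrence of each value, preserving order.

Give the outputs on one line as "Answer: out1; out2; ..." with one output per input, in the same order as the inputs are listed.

Execution, op by op:
  [40, 23, -42, -35, -12, -49] -> [-40, -23, 42, 35, 12, 49] -> [49, 42, 35, 12, -23, -40]
  [-14, 0, 17, -40, -17, -6] -> [14, 0, -17, 40, 17, 6] -> [40, 17, 14, 6, 0, -17]
  [-15, -23, 47, 7, -33] -> [15, 23, -47, -7, 33] -> [33, 23, 15, -7, -47]
  [25, -28, -49, -2, 10, -5] -> [-25, 28, 49, 2, -10, 5] -> [49, 28, 5, 2, -10, -25]
  [-43, 9, -29, -30, -43, 14, -47] -> [43, -9, 29, 30, 43, -14, 47] -> [47, 43, 43, 30, 29, -9, -14]

[49, 42, 35, 12, -23, -40]; [40, 17, 14, 6, 0, -17]; [33, 23, 15, -7, -47]; [49, 28, 5, 2, -10, -25]; [47, 43, 43, 30, 29, -9, -14]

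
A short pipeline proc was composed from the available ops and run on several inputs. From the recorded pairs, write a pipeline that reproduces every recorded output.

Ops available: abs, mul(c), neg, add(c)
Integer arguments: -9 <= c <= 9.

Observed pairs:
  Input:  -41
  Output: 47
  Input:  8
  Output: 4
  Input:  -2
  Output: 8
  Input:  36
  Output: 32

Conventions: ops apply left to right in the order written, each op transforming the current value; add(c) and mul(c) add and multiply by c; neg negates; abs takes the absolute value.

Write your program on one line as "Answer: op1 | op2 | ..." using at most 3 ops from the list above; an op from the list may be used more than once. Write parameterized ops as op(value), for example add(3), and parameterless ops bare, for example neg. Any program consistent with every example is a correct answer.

add(-5) | abs | add(1)

Check, running the answer program on each example:
  -41 -> -46 -> 46 -> 47
  8 -> 3 -> 3 -> 4
  -2 -> -7 -> 7 -> 8
  36 -> 31 -> 31 -> 32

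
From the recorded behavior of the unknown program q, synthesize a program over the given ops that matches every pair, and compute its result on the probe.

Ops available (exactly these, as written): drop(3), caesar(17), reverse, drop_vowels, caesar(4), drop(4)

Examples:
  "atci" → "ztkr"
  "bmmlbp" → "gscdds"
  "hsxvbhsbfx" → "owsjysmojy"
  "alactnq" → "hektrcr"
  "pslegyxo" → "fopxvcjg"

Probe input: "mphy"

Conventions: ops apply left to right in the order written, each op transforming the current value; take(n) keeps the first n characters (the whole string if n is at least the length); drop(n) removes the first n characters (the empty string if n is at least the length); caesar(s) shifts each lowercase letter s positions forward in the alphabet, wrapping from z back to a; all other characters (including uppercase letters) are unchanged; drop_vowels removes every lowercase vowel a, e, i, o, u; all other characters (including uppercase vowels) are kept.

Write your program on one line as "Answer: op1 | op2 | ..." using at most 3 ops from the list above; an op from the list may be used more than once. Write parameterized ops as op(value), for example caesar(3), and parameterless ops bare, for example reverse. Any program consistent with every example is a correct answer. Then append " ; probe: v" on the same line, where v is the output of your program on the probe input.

reverse | caesar(17) ; probe: "pygd"

Check, running the answer program on each example:
  "atci" -> "icta" -> "ztkr"
  "bmmlbp" -> "pblmmb" -> "gscdds"
  "hsxvbhsbfx" -> "xfbshbvxsh" -> "owsjysmojy"
  "alactnq" -> "qntcala" -> "hektrcr"
  "pslegyxo" -> "oxygelsp" -> "fopxvcjg"
  probe: "mphy" -> "yhpm" -> "pygd"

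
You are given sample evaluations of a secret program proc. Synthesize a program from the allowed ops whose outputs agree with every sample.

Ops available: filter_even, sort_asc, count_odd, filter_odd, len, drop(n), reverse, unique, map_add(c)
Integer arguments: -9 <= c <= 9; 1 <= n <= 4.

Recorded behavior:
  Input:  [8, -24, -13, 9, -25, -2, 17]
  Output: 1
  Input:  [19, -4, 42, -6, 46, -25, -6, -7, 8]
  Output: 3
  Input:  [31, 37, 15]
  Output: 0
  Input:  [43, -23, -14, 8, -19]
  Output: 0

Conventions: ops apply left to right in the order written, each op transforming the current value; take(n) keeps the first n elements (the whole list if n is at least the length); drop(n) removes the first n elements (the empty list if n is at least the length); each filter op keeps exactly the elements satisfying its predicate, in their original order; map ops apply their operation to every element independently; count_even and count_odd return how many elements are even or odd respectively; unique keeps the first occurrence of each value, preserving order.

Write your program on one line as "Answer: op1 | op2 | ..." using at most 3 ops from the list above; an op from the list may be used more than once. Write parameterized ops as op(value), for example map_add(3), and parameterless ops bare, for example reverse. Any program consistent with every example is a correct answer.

drop(4) | filter_even | len

Check, running the answer program on each example:
  [8, -24, -13, 9, -25, -2, 17] -> [-25, -2, 17] -> [-2] -> 1
  [19, -4, 42, -6, 46, -25, -6, -7, 8] -> [46, -25, -6, -7, 8] -> [46, -6, 8] -> 3
  [31, 37, 15] -> [] -> [] -> 0
  [43, -23, -14, 8, -19] -> [-19] -> [] -> 0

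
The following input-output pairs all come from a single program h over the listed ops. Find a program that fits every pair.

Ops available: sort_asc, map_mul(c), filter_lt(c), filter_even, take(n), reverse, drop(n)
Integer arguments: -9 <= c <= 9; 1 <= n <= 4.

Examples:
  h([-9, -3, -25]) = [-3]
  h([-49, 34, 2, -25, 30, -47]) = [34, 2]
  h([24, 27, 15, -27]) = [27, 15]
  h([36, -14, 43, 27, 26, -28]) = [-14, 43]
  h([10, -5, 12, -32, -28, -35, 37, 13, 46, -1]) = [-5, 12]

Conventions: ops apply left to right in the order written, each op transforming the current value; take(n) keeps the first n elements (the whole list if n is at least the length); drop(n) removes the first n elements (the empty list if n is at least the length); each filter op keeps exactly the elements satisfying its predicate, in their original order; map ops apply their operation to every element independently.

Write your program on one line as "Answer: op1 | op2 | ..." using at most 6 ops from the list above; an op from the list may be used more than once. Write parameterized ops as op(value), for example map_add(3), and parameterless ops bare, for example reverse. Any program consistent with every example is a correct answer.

reverse | drop(1) | reverse | drop(1) | take(2)

Check, running the answer program on each example:
  [-9, -3, -25] -> [-25, -3, -9] -> [-3, -9] -> [-9, -3] -> [-3] -> [-3]
  [-49, 34, 2, -25, 30, -47] -> [-47, 30, -25, 2, 34, -49] -> [30, -25, 2, 34, -49] -> [-49, 34, 2, -25, 30] -> [34, 2, -25, 30] -> [34, 2]
  [24, 27, 15, -27] -> [-27, 15, 27, 24] -> [15, 27, 24] -> [24, 27, 15] -> [27, 15] -> [27, 15]
  [36, -14, 43, 27, 26, -28] -> [-28, 26, 27, 43, -14, 36] -> [26, 27, 43, -14, 36] -> [36, -14, 43, 27, 26] -> [-14, 43, 27, 26] -> [-14, 43]
  [10, -5, 12, -32, -28, -35, 37, 13, 46, -1] -> [-1, 46, 13, 37, -35, -28, -32, 12, -5, 10] -> [46, 13, 37, -35, -28, -32, 12, -5, 10] -> [10, -5, 12, -32, -28, -35, 37, 13, 46] -> [-5, 12, -32, -28, -35, 37, 13, 46] -> [-5, 12]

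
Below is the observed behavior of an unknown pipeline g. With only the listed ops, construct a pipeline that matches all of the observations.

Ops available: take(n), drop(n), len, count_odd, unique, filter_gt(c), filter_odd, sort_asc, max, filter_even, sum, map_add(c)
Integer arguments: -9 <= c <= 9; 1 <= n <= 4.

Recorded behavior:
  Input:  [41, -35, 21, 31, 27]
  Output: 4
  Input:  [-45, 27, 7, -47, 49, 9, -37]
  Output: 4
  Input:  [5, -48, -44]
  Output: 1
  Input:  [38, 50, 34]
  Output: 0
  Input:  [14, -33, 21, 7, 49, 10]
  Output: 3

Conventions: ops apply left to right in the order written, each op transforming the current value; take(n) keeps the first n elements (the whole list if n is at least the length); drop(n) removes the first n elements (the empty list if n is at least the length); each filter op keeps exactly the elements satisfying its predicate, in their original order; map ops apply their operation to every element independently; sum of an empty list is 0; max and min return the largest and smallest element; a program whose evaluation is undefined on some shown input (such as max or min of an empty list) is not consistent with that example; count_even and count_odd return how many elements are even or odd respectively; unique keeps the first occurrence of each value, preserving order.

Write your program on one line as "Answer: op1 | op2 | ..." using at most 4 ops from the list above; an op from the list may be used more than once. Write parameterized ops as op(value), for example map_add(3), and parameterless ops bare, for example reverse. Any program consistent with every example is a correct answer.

sort_asc | filter_gt(2) | count_odd

Check, running the answer program on each example:
  [41, -35, 21, 31, 27] -> [-35, 21, 27, 31, 41] -> [21, 27, 31, 41] -> 4
  [-45, 27, 7, -47, 49, 9, -37] -> [-47, -45, -37, 7, 9, 27, 49] -> [7, 9, 27, 49] -> 4
  [5, -48, -44] -> [-48, -44, 5] -> [5] -> 1
  [38, 50, 34] -> [34, 38, 50] -> [34, 38, 50] -> 0
  [14, -33, 21, 7, 49, 10] -> [-33, 7, 10, 14, 21, 49] -> [7, 10, 14, 21, 49] -> 3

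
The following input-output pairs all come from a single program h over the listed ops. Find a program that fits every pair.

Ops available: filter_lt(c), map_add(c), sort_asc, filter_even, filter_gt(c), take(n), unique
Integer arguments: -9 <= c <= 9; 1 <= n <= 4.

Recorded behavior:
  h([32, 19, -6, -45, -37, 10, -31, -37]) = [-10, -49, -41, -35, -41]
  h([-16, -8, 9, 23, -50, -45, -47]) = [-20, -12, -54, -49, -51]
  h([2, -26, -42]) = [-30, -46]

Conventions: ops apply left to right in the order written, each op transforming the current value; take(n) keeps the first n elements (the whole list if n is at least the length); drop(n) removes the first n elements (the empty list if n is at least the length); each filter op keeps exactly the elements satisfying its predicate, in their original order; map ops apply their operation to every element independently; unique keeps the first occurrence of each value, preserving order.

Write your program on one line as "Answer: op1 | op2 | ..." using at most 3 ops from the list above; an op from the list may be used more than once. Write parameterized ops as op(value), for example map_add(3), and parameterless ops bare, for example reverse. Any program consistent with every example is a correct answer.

filter_lt(1) | map_add(-1) | map_add(-3)

Check, running the answer program on each example:
  [32, 19, -6, -45, -37, 10, -31, -37] -> [-6, -45, -37, -31, -37] -> [-7, -46, -38, -32, -38] -> [-10, -49, -41, -35, -41]
  [-16, -8, 9, 23, -50, -45, -47] -> [-16, -8, -50, -45, -47] -> [-17, -9, -51, -46, -48] -> [-20, -12, -54, -49, -51]
  [2, -26, -42] -> [-26, -42] -> [-27, -43] -> [-30, -46]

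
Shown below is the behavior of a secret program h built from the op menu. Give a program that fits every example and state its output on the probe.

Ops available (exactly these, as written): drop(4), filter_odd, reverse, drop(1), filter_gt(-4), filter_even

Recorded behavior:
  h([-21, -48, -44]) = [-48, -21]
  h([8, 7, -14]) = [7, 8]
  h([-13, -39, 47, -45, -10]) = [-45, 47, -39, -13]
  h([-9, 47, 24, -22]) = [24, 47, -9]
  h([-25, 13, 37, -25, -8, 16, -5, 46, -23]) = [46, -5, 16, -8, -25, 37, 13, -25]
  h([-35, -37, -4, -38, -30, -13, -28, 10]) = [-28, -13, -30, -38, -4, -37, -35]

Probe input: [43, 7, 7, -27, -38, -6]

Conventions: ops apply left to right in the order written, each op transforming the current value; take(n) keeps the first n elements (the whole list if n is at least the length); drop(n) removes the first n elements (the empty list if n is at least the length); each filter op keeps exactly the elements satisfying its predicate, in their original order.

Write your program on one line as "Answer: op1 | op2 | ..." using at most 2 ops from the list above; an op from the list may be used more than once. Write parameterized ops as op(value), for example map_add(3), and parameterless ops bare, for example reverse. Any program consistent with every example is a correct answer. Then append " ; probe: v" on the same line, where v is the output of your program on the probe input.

reverse | drop(1) ; probe: [-38, -27, 7, 7, 43]

Check, running the answer program on each example:
  [-21, -48, -44] -> [-44, -48, -21] -> [-48, -21]
  [8, 7, -14] -> [-14, 7, 8] -> [7, 8]
  [-13, -39, 47, -45, -10] -> [-10, -45, 47, -39, -13] -> [-45, 47, -39, -13]
  [-9, 47, 24, -22] -> [-22, 24, 47, -9] -> [24, 47, -9]
  [-25, 13, 37, -25, -8, 16, -5, 46, -23] -> [-23, 46, -5, 16, -8, -25, 37, 13, -25] -> [46, -5, 16, -8, -25, 37, 13, -25]
  [-35, -37, -4, -38, -30, -13, -28, 10] -> [10, -28, -13, -30, -38, -4, -37, -35] -> [-28, -13, -30, -38, -4, -37, -35]
  probe: [43, 7, 7, -27, -38, -6] -> [-6, -38, -27, 7, 7, 43] -> [-38, -27, 7, 7, 43]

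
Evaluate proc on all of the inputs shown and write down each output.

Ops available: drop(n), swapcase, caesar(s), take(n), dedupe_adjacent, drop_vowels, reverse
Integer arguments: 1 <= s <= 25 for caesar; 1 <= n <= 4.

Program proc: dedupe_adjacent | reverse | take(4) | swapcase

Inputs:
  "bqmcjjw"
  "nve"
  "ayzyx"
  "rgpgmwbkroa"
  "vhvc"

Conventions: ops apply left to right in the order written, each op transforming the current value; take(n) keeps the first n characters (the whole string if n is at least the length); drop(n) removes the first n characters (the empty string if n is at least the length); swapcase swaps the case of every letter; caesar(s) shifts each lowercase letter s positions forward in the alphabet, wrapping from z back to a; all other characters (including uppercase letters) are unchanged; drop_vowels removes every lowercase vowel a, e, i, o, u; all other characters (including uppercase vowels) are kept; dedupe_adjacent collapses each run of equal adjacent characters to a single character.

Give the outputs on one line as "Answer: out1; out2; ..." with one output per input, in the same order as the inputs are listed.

Execution, op by op:
  "bqmcjjw" -> "bqmcjw" -> "wjcmqb" -> "wjcm" -> "WJCM"
  "nve" -> "nve" -> "evn" -> "evn" -> "EVN"
  "ayzyx" -> "ayzyx" -> "xyzya" -> "xyzy" -> "XYZY"
  "rgpgmwbkroa" -> "rgpgmwbkroa" -> "aorkbwmgpgr" -> "aork" -> "AORK"
  "vhvc" -> "vhvc" -> "cvhv" -> "cvhv" -> "CVHV"

"WJCM"; "EVN"; "XYZY"; "AORK"; "CVHV"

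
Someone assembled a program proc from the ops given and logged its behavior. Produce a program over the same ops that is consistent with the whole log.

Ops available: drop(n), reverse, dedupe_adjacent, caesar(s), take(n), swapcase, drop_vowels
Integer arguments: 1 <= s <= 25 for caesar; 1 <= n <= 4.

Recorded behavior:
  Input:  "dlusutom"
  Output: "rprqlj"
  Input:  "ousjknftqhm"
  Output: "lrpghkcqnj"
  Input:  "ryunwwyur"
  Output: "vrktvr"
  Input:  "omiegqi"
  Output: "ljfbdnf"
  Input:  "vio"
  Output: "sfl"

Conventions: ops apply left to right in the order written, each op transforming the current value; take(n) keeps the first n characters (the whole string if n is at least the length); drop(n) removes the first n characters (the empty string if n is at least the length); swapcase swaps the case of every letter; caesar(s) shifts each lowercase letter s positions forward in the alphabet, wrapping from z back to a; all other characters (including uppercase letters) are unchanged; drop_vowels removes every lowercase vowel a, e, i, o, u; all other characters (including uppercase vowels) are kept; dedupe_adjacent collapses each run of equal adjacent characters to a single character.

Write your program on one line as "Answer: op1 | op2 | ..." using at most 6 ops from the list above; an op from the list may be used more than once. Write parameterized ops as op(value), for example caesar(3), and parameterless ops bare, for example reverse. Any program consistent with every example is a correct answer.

reverse | caesar(23) | reverse | dedupe_adjacent | drop_vowels

Check, running the answer program on each example:
  "dlusutom" -> "motusuld" -> "jlqrpria" -> "airprqlj" -> "airprqlj" -> "rprqlj"
  "ousjknftqhm" -> "mhqtfnkjsuo" -> "jenqckhgprl" -> "lrpghkcqnej" -> "lrpghkcqnej" -> "lrpghkcqnj"
  "ryunwwyur" -> "ruywwnuyr" -> "orvttkrvo" -> "ovrkttvro" -> "ovrktvro" -> "vrktvr"
  "omiegqi" -> "iqgeimo" -> "fndbfjl" -> "ljfbdnf" -> "ljfbdnf" -> "ljfbdnf"
  "vio" -> "oiv" -> "lfs" -> "sfl" -> "sfl" -> "sfl"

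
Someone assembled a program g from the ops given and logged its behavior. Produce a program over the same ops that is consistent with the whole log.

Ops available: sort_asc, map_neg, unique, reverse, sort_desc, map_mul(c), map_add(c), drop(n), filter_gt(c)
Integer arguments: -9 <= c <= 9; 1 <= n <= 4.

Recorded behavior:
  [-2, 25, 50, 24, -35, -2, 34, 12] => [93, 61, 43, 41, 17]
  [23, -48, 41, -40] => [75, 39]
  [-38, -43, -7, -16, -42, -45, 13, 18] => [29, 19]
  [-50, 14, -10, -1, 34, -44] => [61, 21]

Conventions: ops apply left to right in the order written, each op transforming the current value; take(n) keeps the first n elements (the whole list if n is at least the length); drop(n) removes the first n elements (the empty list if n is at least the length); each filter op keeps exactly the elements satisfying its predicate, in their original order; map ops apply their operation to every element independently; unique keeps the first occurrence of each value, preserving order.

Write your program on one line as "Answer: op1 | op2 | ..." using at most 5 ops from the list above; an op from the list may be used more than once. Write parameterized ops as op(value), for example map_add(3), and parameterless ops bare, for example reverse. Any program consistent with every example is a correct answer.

sort_asc | map_mul(2) | map_add(-7) | reverse | filter_gt(0)

Check, running the answer program on each example:
  [-2, 25, 50, 24, -35, -2, 34, 12] -> [-35, -2, -2, 12, 24, 25, 34, 50] -> [-70, -4, -4, 24, 48, 50, 68, 100] -> [-77, -11, -11, 17, 41, 43, 61, 93] -> [93, 61, 43, 41, 17, -11, -11, -77] -> [93, 61, 43, 41, 17]
  [23, -48, 41, -40] -> [-48, -40, 23, 41] -> [-96, -80, 46, 82] -> [-103, -87, 39, 75] -> [75, 39, -87, -103] -> [75, 39]
  [-38, -43, -7, -16, -42, -45, 13, 18] -> [-45, -43, -42, -38, -16, -7, 13, 18] -> [-90, -86, -84, -76, -32, -14, 26, 36] -> [-97, -93, -91, -83, -39, -21, 19, 29] -> [29, 19, -21, -39, -83, -91, -93, -97] -> [29, 19]
  [-50, 14, -10, -1, 34, -44] -> [-50, -44, -10, -1, 14, 34] -> [-100, -88, -20, -2, 28, 68] -> [-107, -95, -27, -9, 21, 61] -> [61, 21, -9, -27, -95, -107] -> [61, 21]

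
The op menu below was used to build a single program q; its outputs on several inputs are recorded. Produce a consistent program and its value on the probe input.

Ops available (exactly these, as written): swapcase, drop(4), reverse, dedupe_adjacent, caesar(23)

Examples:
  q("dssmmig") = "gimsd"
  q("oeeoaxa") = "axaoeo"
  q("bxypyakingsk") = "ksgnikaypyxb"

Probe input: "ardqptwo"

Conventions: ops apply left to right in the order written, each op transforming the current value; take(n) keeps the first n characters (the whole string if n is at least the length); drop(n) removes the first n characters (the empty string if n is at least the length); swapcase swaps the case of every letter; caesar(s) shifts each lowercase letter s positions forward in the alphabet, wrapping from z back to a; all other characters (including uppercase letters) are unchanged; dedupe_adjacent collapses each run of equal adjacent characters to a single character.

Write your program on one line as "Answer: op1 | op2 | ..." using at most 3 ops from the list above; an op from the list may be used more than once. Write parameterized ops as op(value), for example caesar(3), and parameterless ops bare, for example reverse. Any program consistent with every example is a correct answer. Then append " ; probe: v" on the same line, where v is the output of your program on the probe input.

dedupe_adjacent | reverse ; probe: "owtpqdra"

Check, running the answer program on each example:
  "dssmmig" -> "dsmig" -> "gimsd"
  "oeeoaxa" -> "oeoaxa" -> "axaoeo"
  "bxypyakingsk" -> "bxypyakingsk" -> "ksgnikaypyxb"
  probe: "ardqptwo" -> "ardqptwo" -> "owtpqdra"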